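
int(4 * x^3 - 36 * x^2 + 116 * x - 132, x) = x^4 - 12*x^3 + 58*x^2 - 132*x + C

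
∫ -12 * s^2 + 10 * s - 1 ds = -4*s^3 + 5*s^2 - s + C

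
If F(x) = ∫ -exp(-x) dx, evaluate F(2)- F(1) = -exp(-1) + exp(-2)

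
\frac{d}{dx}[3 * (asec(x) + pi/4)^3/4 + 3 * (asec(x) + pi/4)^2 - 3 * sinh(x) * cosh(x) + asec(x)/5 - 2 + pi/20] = (-1920*x^2*sqrt(1 - 1/x^2)*sinh(x)^2 - 960*x^2*sqrt(1 - 1/x^2) + 720*asec(x)^2 + 360*pi*asec(x) + 1920*asec(x) + 64 + 45*pi^2 + 480*pi)/(320*x^2*sqrt(1 - 1/x^2))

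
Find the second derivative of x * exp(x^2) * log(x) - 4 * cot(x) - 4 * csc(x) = (4*x^4*exp(x^2)*log(x) + 6*x^2*exp(x^2)*log(x) + 4*x^2*exp(x^2) + 4*x/sin(x) - 8*x*cos(x)/sin(x)^3 - 8*x/sin(x)^3 + exp(x^2))/x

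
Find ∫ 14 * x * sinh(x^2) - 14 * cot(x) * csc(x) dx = 7*cosh(x^2) + 14*csc(x) + C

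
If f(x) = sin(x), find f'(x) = cos(x)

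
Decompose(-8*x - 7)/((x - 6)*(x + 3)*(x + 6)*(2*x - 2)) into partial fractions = -41/(504*(x + 6)) + 17/(216*(x + 3)) + 3/(56*(x - 1)) - 11/(216*(x - 6))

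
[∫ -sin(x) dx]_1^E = cos(E) - cos(1)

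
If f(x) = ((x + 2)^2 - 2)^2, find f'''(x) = 24*x + 48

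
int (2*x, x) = x^2 + C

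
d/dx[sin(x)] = cos(x)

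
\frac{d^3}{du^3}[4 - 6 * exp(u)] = -6*exp(u)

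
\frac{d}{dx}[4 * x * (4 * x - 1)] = 32*x - 4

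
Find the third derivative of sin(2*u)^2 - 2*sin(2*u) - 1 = -32*sin(4*u) + 16*cos(2*u)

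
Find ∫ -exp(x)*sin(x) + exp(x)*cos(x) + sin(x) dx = (exp(x) - 1)*cos(x) + C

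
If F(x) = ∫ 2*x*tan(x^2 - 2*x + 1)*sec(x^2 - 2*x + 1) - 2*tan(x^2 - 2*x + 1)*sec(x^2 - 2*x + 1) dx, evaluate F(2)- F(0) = 0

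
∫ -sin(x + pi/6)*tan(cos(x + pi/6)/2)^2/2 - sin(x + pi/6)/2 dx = tan(cos(x + pi/6)/2) + C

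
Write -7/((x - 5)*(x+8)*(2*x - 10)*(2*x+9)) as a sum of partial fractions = -4/(361*(2*x + 9)) + 1/(338*(x + 8)) + 315/(122018*(x - 5)) - 7/(494*(x - 5)^2)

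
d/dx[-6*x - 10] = -6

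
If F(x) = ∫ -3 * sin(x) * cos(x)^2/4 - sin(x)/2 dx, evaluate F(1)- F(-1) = 0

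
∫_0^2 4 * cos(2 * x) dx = 2*sin(4)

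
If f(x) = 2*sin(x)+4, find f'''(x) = -2*cos(x)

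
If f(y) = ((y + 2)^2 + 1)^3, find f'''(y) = 120*y^3 + 720*y^2 + 1512*y + 1104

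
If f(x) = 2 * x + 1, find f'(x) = 2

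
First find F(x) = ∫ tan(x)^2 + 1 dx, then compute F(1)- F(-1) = 2*tan(1)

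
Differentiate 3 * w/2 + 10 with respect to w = 3/2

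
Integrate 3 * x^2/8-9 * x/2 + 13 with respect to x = x^3/8 - 9*x^2/4 + 13*x + C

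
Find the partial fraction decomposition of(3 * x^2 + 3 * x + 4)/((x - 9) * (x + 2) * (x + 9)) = 110/(63*(x + 9)) - 10/(77*(x + 2)) + 137/(99*(x - 9))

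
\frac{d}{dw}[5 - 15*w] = -15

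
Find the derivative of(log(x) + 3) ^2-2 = (2*log(x) + 6)/x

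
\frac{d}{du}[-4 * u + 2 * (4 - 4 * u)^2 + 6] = 64*u - 68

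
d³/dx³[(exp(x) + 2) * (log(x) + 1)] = (x^3*exp(x)*log(x) + x^3*exp(x) + 3*x^2*exp(x) - 3*x*exp(x) + 2*exp(x) + 4)/x^3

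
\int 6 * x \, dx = 3*x^2 + C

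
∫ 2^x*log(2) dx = 2^x + C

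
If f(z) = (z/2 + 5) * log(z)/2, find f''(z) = (z - 10)/(4*z^2)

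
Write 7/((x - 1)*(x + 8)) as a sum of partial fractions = -7/(9*(x + 8)) + 7/(9*(x - 1))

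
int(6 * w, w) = 3*w^2 + C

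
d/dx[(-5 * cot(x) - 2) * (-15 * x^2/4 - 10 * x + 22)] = -75*x^2/(4*sin(x)^2) + 15*x + 75*x/(2*tan(x)) - 50*x/sin(x)^2 + 20 + 50/tan(x) + 110/sin(x)^2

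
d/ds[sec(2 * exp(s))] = 2*exp(s)*tan(2*exp(s))*sec(2*exp(s))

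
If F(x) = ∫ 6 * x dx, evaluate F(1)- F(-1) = 0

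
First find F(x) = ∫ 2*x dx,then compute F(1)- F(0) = 1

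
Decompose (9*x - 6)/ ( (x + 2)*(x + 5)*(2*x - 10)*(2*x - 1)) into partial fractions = 2/(165*(2*x - 1)) + 17/(220*(x + 5)) - 4/(35*(x + 2)) + 13/(420*(x - 5))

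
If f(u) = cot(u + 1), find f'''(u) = -6*cot(u + 1)^4 - 8*cot(u + 1)^2 - 2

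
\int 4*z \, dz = 2*z^2 + C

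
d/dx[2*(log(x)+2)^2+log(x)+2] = (4*log(x) + 9)/x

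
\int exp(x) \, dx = exp(x) + C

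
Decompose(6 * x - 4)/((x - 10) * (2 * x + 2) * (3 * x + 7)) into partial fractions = -81/(148*(3*x + 7)) + 5/(44*(x + 1)) + 28/(407*(x - 10))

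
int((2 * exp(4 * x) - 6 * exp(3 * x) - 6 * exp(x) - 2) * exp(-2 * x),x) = ((exp(x) - 3)*exp(x) - 1)^2*exp(-2*x) + C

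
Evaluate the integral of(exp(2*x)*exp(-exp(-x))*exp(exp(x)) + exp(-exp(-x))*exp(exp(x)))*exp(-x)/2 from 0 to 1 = -1/2 + exp(E - exp(-1))/2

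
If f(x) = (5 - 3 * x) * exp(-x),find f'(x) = (3*x - 8)*exp(-x)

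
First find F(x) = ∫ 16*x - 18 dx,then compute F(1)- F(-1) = -36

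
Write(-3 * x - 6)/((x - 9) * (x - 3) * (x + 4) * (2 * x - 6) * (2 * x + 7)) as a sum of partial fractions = -36/(4225*(2*x + 7)) + 3/(637*(x + 4)) + 191/(198744*(x - 3)) + 5/(364*(x - 3)^2) - 11/(7800*(x - 9))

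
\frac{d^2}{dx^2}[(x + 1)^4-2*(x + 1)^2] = 12*x^2 + 24*x + 8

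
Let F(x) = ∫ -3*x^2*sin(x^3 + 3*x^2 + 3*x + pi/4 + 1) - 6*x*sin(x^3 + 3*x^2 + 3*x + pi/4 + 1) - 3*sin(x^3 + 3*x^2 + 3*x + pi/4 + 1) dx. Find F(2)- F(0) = cos(pi/4 + 27) - cos(pi/4 + 1)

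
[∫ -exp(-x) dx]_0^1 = -1 + exp(-1)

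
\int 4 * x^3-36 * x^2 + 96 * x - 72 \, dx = x^4 - 12*x^3 + 48*x^2 - 72*x + C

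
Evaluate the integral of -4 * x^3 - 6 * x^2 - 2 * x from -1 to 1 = -4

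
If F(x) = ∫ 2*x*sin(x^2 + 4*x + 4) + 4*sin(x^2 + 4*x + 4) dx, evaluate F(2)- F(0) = cos(4) - cos(16)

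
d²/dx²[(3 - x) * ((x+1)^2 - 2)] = 2 - 6*x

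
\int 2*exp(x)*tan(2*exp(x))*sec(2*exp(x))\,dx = sec(2*exp(x)) + C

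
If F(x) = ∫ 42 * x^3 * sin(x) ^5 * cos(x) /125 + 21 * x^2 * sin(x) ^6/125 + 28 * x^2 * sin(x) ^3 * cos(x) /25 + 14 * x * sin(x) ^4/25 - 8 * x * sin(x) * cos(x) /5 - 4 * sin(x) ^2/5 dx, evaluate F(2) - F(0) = 4*(-50 + 14*sin(2)^4 + 35*sin(2)^2)*sin(2)^2/125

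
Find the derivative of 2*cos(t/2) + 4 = -sin(t/2)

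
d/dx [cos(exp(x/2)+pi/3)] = -exp(x/2)*sin(exp(x/2) + pi/3)/2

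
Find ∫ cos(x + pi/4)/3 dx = sin(x + pi/4)/3 + C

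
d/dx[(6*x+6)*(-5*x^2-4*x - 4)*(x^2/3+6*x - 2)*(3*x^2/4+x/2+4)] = -105*x^6/2 - 921*x^5 - 1745*x^4 - 4292*x^3 - 3750*x^2 - 1480*x - 168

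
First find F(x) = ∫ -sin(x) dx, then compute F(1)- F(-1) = 0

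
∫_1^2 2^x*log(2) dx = 2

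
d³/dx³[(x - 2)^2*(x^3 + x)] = 60*x^2 - 96*x + 30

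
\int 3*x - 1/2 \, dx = 3*x^2/2 - x/2 + C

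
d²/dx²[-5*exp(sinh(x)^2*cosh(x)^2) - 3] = -10*(6*sinh(x)^8 + 10*sinh(x)^6 + 12*sinh(x)^4 + 2*sinh(x)^2*cosh(x)^6 + 8*sinh(x)^2 + 1)*exp(sinh(x)^2)*exp(sinh(x)^4)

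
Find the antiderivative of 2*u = u^2 + C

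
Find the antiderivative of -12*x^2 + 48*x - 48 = -4*x^3 + 24*x^2 - 48*x + C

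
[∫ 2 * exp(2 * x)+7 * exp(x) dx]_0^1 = -12 + 3*E + (2 + E)^2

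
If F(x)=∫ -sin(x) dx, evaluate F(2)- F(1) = -cos(1) + cos(2)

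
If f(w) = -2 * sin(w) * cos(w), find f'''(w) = 8*cos(2*w)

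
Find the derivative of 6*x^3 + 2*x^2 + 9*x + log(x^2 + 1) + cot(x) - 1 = (18*x^4 + 4*x^3 - x^2*cot(x)^2 + 26*x^2 + 6*x - cot(x)^2 + 8)/(x^2 + 1)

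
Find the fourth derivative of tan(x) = 24*tan(x)^5 + 40*tan(x)^3 + 16*tan(x)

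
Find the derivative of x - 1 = 1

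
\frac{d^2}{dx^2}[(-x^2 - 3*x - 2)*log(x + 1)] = (-2*x*log(x + 1) - 3*x - 2*log(x + 1) - 4)/(x + 1)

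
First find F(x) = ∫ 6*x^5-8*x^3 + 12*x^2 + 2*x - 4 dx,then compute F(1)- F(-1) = 0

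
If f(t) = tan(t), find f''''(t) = 24*tan(t)^5 + 40*tan(t)^3 + 16*tan(t)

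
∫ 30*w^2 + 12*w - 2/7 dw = 10*w^3 + 6*w^2 - 2*w/7 + C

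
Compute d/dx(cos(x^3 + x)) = -(3*x^2 + 1)*sin(x*(x^2 + 1))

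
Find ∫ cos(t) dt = sin(t) + C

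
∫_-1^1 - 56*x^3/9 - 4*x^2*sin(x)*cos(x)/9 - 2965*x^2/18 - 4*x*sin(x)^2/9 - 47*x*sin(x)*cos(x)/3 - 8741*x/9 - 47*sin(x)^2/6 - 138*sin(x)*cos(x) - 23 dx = -8837/54 + 47*cos(2)/6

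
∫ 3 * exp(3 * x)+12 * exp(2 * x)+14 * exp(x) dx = (exp(x) + 2)^3 + 2*exp(x) + C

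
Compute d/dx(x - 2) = 1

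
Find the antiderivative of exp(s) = exp(s) + C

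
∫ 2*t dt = t^2 + C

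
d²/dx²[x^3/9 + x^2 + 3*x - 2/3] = 2*x/3 + 2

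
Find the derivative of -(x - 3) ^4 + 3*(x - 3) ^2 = -4*x^3 + 36*x^2 - 102*x + 90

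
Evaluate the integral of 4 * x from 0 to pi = 2*pi^2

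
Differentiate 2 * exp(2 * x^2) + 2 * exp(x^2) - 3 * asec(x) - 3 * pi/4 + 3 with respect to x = (8*x^3*sqrt(1 - 1/x^2)*exp(2*x^2) + 4*x^3*sqrt(1 - 1/x^2)*exp(x^2) - 3)/(x^2*sqrt(1 - 1/x^2))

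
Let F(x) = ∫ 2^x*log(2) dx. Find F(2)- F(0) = 3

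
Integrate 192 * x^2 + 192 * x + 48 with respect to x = 64*x^3 + 96*x^2 + 48*x + C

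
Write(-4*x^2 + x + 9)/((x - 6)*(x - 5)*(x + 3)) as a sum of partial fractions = -5/(12*(x + 3)) + 43/(4*(x - 5)) - 43/(3*(x - 6))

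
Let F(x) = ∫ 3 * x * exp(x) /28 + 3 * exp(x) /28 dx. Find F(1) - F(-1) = 3*exp(-1)/28 + 3*E/28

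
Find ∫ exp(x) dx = exp(x) + C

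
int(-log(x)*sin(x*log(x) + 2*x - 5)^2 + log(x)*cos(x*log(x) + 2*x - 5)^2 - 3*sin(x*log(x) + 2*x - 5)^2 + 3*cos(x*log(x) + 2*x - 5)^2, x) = sin(2*x*log(x) + 4*x - 10)/2 + C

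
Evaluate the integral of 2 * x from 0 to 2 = 4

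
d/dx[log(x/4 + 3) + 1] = 1/(x + 12)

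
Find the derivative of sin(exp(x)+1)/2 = exp(x)*cos(exp(x) + 1)/2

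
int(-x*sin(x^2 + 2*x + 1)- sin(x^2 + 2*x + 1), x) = cos((x + 1)^2)/2 + C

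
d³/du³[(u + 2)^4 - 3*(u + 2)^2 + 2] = 24*u + 48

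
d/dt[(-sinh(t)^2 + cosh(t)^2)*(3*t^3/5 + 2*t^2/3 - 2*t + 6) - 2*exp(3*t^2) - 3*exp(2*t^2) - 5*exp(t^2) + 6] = 9*t^2/5 - 12*t*exp(3*t^2) - 12*t*exp(2*t^2) - 10*t*exp(t^2) + 4*t/3 - 2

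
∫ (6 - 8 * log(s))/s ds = 2*(3 - 2*log(s))*log(s) + C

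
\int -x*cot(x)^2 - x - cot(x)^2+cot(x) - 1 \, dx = (x + 1)*cot(x) + C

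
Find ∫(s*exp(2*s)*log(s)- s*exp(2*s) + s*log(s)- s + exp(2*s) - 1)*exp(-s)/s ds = 2*(log(s) - 1)*sinh(s) + C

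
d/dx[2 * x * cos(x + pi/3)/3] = -2*x*sin(x + pi/3)/3 + 2*cos(x + pi/3)/3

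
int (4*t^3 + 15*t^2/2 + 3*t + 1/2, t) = t^4 + 5*t^3/2 + 3*t^2/2 + t/2 + C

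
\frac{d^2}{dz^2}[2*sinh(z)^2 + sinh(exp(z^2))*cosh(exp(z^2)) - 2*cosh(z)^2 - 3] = 2*(4*z^2*exp(z^2)*sinh(2*exp(z^2)) + 2*z^2*cosh(2*exp(z^2)) + cosh(2*exp(z^2)))*exp(z^2)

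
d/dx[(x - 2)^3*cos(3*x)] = 3*(x - 2)^2*(-x*sin(3*x) + 2*sin(3*x) + cos(3*x))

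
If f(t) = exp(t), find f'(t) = exp(t)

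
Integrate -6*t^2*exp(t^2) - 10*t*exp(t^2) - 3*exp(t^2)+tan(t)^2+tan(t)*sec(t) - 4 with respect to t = -5*t - (3*t + 5)*exp(t^2) + tan(t) + sec(t) + C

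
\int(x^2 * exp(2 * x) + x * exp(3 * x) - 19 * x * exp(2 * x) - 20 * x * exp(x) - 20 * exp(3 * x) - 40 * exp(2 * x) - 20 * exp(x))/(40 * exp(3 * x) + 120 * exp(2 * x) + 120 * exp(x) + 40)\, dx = (x^2*exp(2*x) - 40*x*(exp(x) + 1)*exp(x) - 400*(exp(x) + 1)^2)/(80*(exp(x) + 1)^2) + C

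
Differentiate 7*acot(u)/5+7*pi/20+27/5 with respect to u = -7/(5*u^2 + 5)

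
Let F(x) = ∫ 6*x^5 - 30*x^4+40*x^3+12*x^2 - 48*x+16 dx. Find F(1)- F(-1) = 28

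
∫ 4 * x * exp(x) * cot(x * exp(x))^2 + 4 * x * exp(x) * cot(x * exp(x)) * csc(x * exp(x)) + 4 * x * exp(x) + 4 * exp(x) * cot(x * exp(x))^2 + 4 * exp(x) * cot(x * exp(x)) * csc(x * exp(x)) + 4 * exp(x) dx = -4*cot(x*exp(x)) - 4*csc(x*exp(x)) + C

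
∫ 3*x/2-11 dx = 3*x^2/4 - 11*x + C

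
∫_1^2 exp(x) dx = -E + exp(2)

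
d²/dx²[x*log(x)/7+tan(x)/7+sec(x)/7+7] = (2*x*sin(x)/cos(x)^3 - x/cos(x) + 2*x/cos(x)^3 + 1)/(7*x)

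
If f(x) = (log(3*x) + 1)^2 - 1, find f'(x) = (2*log(x) + 2 + 2*log(3))/x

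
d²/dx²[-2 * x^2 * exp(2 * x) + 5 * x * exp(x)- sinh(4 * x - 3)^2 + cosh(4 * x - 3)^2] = -8*x^2*exp(2*x) - 16*x*exp(2*x) + 5*x*exp(x) - 4*exp(2*x) + 10*exp(x)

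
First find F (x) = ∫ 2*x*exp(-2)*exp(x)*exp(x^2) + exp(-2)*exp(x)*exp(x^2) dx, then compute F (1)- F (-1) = 1 - exp(-2)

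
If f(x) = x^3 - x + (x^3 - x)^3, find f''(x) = 72*x^7 - 126*x^5 + 60*x^3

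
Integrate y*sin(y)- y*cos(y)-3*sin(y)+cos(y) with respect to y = -sqrt(2)*(y - 2)*sin(y + pi/4) + C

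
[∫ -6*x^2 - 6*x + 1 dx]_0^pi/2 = (-pi/2 - 1)*(-2 + pi/2 + pi^2/2) - 2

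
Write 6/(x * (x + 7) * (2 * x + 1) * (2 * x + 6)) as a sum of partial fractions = -24/(65*(2*x + 1)) - 3/(364*(x + 7)) + 1/(20*(x + 3)) + 1/(7*x)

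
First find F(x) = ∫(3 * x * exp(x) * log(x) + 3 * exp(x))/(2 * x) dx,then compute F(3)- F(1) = 3*exp(3)*log(3)/2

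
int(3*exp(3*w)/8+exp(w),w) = exp(3*w)/8 + exp(w) + C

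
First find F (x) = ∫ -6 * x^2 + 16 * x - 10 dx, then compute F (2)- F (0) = -4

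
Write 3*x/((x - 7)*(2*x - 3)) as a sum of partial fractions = -9/(11*(2*x - 3)) + 21/(11*(x - 7))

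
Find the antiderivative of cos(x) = sin(x) + C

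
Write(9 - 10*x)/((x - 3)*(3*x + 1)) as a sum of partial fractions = -37/(10*(3*x + 1)) - 21/(10*(x - 3))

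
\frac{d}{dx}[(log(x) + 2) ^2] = (2*log(x) + 4)/x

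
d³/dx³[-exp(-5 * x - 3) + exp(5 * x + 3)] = (125*exp(10*x + 6) + 125)*exp(-5*x - 3)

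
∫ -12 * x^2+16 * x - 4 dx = -4*x^3 + 8*x^2 - 4*x + C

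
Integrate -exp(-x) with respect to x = exp(-x) + C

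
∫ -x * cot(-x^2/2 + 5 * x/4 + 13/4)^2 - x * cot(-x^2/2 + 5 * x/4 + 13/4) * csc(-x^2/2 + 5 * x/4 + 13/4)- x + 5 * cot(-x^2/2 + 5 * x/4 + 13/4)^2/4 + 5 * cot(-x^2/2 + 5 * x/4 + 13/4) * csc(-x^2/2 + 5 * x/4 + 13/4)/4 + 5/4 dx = -cot(-x^2/2 + 5*x/4 + 13/4) - csc(-x^2/2 + 5*x/4 + 13/4) + C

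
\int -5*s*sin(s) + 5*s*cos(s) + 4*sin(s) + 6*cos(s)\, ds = sqrt(2)*(5*s + 1)*sin(s + pi/4) + C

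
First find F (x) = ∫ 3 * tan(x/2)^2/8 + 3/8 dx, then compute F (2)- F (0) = 3*tan(1)/4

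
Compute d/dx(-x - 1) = -1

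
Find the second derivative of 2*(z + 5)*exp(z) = 2*z*exp(z) + 14*exp(z)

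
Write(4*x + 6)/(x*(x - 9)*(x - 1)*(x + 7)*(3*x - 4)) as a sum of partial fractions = -459/(1150*(3*x - 4)) - 11/(11200*(x + 7)) + 5/(32*(x - 1)) + 7/(4416*(x - 9)) - 1/(42*x)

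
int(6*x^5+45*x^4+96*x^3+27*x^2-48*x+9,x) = x^6 + 9*x^5 + 24*x^4 + 9*x^3 - 24*x^2 + 9*x + C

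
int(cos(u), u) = sin(u) + C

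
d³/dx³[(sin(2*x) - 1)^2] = -32*sin(4*x) + 16*cos(2*x)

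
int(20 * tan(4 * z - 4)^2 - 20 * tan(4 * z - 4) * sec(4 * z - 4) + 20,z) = 5*tan(4*z - 4) - 5*sec(4*z - 4) + C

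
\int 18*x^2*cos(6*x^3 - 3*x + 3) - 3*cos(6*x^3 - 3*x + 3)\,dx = sin(6*x^3 - 3*x + 3) + C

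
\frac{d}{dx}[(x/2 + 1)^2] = x/2 + 1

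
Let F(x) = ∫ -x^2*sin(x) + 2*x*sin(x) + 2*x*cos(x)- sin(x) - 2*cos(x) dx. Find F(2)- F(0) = -1 + cos(2)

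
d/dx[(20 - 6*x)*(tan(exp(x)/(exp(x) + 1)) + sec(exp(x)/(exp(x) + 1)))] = 2*(3*x*exp(x) + 3*exp(2*x)*cos(exp(x)/(exp(x) + 1)) + 6*exp(x)*cos(exp(x)/(exp(x) + 1)) - 10*exp(x) + 3*cos(exp(x)/(exp(x) + 1)))/((sin(exp(x)/(exp(x) + 1)) - 1)*(exp(2*x) + 2*exp(x) + 1))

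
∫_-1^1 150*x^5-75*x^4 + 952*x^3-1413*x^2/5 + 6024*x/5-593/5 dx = -2278/5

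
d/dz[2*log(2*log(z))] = 2/(z*log(z))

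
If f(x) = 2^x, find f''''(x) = 2^x*log(2)^4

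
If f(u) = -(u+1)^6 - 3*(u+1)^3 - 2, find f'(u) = -6*u^5 - 30*u^4 - 60*u^3 - 69*u^2 - 48*u - 15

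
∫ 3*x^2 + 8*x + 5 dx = x^3 + 4*x^2 + 5*x + C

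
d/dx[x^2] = 2*x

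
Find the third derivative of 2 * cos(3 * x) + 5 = 54*sin(3*x)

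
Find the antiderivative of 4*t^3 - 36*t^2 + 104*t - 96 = t^4 - 12*t^3 + 52*t^2 - 96*t + C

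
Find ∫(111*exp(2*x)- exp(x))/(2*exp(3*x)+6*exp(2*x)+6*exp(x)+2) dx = (65*exp(2*x) + 19*exp(x) + 10)/(2*(exp(2*x) + 2*exp(x) + 1)) + C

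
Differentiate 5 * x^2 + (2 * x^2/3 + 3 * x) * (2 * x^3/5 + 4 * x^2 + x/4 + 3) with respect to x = 4*x^4/3 + 232*x^3/15 + 73*x^2/2 + 31*x/2 + 9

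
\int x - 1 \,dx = x^2/2 - x + C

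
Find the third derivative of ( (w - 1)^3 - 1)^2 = 120*w^3 - 360*w^2 + 360*w - 132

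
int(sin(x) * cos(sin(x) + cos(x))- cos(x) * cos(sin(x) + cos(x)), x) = -sin(sqrt(2)*sin(x + pi/4)) + C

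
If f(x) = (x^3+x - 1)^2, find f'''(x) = 120*x^3 + 48*x - 12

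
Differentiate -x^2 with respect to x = -2*x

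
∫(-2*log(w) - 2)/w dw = (-log(w) - 2)*log(w) + C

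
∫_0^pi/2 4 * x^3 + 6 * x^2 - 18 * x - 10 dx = -25 + (-5 + pi/2 + pi^2/4)^2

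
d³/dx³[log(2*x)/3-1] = 2/(3*x^3)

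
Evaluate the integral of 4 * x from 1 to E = -2 + 2*exp(2)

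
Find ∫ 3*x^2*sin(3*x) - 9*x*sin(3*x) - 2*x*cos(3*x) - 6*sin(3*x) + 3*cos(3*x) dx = (-x^2 + 3*x + 2)*cos(3*x) + C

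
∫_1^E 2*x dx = -1 + exp(2)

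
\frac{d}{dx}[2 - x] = -1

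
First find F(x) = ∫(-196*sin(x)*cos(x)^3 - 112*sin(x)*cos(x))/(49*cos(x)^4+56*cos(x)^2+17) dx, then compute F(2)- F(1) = -log(1 + (7*cos(1)^2 + 4)^2) + log(1 + (7*cos(2)^2 + 4)^2)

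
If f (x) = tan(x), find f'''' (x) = 24*tan(x)^5 + 40*tan(x)^3 + 16*tan(x)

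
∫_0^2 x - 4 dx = -6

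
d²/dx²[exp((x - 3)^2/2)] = x^2*exp(x^2/2 - 3*x + 9/2) - 6*x*exp(x^2/2 - 3*x + 9/2) + 10*exp(x^2/2 - 3*x + 9/2)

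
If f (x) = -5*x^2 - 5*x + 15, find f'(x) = -10*x - 5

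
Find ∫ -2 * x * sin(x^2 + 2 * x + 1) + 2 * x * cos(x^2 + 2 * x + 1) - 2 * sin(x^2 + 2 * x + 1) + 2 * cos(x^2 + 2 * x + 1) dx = sin((x + 1)^2) + cos((x + 1)^2) + C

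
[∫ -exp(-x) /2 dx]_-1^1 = -E/2 + exp(-1)/2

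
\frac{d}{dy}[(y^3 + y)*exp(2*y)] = 2*y^3*exp(2*y) + 3*y^2*exp(2*y) + 2*y*exp(2*y) + exp(2*y)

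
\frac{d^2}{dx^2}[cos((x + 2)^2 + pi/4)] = -4*x^2*cos(x^2 + 4*x + pi/4 + 4) - 16*x*cos(x^2 + 4*x + pi/4 + 4) - 2*sin(x^2 + 4*x + pi/4 + 4) - 16*cos(x^2 + 4*x + pi/4 + 4)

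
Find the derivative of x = 1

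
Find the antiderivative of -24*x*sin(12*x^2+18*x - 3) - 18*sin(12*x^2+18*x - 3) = cos(12*x^2 + 18*x - 3) + C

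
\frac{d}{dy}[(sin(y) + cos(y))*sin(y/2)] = sqrt(2)*(sin(y/2)*cos(y + pi/4) + sin(y + pi/4)*cos(y/2)/2)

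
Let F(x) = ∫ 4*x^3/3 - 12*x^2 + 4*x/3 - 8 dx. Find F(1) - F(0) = -11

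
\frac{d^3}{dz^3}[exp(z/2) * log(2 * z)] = (z^3*exp(z/2)*log(z) + z^3*exp(z/2)*log(2) + 6*z^2*exp(z/2) - 12*z*exp(z/2) + 16*exp(z/2))/(8*z^3)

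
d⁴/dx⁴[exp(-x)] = exp(-x)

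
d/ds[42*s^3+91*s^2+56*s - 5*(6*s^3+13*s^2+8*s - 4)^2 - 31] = -1080*s^5 - 3900*s^4 - 5300*s^3 - 2274*s^2 + 582*s + 376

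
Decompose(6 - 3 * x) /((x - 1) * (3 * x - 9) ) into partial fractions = -1/(2*(x - 1)) - 1/(2*(x - 3))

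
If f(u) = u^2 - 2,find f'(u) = 2*u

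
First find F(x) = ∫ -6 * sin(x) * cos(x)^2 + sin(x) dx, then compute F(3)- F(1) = cos(9)/2 - cos(1)/2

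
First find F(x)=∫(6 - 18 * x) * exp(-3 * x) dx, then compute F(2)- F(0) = 12*exp(-6)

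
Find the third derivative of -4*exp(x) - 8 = -4*exp(x)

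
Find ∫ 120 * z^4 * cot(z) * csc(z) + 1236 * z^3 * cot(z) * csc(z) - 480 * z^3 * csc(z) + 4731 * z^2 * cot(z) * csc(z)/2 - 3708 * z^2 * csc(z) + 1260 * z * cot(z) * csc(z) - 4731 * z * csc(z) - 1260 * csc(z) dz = 3*z*(z + 8)*(16*z - 5*(4*z + 5)^2 + 20)*csc(z)/2 + C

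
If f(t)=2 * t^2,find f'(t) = 4*t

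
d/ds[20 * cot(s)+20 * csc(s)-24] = -20*(cos(s) + 1)/sin(s)^2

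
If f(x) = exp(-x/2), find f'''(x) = -exp(-x/2)/8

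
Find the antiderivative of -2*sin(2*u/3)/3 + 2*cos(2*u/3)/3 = sqrt(2)*sin(2*u/3 + pi/4) + C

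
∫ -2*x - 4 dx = -x^2 - 4*x + C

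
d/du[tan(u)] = cos(u)^(-2)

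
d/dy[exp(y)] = exp(y)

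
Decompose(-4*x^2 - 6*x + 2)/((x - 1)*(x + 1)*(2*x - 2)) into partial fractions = 1/(2*(x + 1)) - 5/(2*(x - 1)) - 2/(x - 1)^2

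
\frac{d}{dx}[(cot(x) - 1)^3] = -3*(1 + tan(x)^(-2))*(tan(x) - 1)^2/tan(x)^2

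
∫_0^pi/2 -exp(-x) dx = -1 + exp(-pi/2)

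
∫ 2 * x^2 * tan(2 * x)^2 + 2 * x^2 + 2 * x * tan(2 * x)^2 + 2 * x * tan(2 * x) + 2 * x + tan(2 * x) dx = x*(x + 1)*tan(2*x) + C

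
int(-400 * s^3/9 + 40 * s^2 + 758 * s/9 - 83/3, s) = -100*s^4/9 + 40*s^3/3 + 379*s^2/9 - 83*s/3 + C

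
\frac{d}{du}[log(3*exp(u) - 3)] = exp(u)/(exp(u) - 1)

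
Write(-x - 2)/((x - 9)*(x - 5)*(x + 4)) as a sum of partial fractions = 2/(117*(x + 4)) + 7/(36*(x - 5)) - 11/(52*(x - 9))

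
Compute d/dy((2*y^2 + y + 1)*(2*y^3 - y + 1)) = 20*y^4 + 8*y^3 + 2*y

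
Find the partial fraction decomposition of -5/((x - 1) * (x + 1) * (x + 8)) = -5/(63*(x + 8)) + 5/(14*(x + 1)) - 5/(18*(x - 1))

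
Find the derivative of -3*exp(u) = -3*exp(u)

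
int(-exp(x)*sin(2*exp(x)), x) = cos(2*exp(x))/2 + C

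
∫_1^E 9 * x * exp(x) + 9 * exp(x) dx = -9*E + 9*exp(1 + E)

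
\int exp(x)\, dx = exp(x) + C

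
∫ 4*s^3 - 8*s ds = s^4 - 4*s^2 + C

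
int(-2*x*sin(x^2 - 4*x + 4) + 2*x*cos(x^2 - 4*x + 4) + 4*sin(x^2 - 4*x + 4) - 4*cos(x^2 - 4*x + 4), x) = sin((x - 2)^2) + cos((x - 2)^2) + C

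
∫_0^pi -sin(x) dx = -2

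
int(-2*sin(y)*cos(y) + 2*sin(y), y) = (cos(y) - 1)^2 + C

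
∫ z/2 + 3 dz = z^2/4 + 3*z + C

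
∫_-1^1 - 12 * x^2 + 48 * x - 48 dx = -104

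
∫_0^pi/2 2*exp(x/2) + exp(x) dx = -9 + (2 + exp(pi/4))^2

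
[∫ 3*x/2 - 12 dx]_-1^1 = -24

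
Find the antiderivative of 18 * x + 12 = 9*x^2 + 12*x + C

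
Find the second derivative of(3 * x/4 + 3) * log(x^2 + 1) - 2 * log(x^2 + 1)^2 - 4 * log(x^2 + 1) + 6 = (3*x^3 + 16*x^2*log(x^2 + 1) - 28*x^2 + 9*x - 16*log(x^2 + 1) - 4)/(2*x^4 + 4*x^2 + 2)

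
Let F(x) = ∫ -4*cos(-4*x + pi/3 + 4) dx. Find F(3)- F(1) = -sqrt(3)/2 + cos(pi/6 + 8)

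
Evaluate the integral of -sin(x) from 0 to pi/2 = -1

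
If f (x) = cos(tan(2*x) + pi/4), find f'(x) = -2*sin(tan(2*x) + pi/4)/cos(2*x)^2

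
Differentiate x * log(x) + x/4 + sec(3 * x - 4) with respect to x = log(x) + 3*tan(3*x - 4)*sec(3*x - 4) + 5/4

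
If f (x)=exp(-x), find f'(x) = -exp(-x)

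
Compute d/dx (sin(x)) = cos(x)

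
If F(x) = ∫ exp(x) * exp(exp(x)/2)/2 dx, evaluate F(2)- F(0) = -exp(1/2) + exp(exp(2)/2)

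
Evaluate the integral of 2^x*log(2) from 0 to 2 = 3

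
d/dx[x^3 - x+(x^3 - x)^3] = 9*x^8 - 21*x^6 + 15*x^4 - 1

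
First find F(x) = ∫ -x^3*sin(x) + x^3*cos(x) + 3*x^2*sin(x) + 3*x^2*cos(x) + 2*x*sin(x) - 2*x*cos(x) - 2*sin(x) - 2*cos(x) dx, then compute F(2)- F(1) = 4*cos(2) + cos(1) + sin(1) + 4*sin(2)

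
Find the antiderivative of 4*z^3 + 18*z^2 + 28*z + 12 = z^4 + 6*z^3 + 14*z^2 + 12*z + C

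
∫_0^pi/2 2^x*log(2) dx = -1 + 2^(pi/2)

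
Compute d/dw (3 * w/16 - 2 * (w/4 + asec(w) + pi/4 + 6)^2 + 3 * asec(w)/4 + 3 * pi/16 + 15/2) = (-4*w^3*sqrt(1 - 1/w^2) - 16*w^2*sqrt(1 - 1/w^2)*asec(w) - 93*w^2*sqrt(1 - 1/w^2) - 4*pi*w^2*sqrt(1 - 1/w^2) - 16*w - 64*asec(w) - 372 - 16*pi)/(16*w^2*sqrt(1 - 1/w^2))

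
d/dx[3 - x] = -1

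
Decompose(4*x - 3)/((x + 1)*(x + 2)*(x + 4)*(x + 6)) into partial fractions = 27/(40*(x + 6)) - 19/(12*(x + 4)) + 11/(8*(x + 2)) - 7/(15*(x + 1))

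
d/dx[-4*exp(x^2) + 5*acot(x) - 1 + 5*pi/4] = (-8*x^3*exp(x^2) - 8*x*exp(x^2) - 5)/(x^2 + 1)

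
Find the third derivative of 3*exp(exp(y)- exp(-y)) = (3*exp(exp(y) - exp(-y)) - 9*exp(y + exp(y) - exp(-y)) + 12*exp(2*y + exp(y) - exp(-y)) + 12*exp(4*y + exp(y) - exp(-y)) + 9*exp(5*y + exp(y) - exp(-y)) + 3*exp(6*y + exp(y) - exp(-y)))*exp(-3*y)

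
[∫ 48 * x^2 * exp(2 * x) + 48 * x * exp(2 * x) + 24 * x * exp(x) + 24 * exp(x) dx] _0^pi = 24*pi*exp(pi) + 24*pi^2*exp(2*pi)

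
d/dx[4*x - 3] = 4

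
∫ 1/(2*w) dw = log(w)/2 + C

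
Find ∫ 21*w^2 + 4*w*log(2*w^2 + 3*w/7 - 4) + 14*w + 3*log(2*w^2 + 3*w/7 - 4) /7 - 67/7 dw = 7*w^3 + 5*w^2 - 10*w + (14*w^2 + 3*w - 28)*log(2*w^2 + 3*w/7 - 4)/7 + C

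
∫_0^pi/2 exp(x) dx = -1 + exp(pi/2)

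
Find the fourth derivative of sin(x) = sin(x)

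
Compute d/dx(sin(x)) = cos(x)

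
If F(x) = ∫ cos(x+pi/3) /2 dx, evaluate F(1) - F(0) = -sqrt(3)/4 + sin(1 + pi/3)/2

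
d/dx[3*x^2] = 6*x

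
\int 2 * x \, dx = x^2 + C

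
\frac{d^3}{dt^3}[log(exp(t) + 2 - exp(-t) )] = (-2*exp(5*t) + 12*exp(4*t) + 12*exp(2*t) + 2*exp(t))/(exp(6*t) + 6*exp(5*t) + 9*exp(4*t) - 4*exp(3*t) - 9*exp(2*t) + 6*exp(t) - 1)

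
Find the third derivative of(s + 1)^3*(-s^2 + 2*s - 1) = -60*s^2 - 24*s + 12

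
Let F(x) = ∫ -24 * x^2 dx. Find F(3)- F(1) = -208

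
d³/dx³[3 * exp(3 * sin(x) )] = 9*(-9*sin(x) + 9*cos(x)^2 - 1)*exp(3*sin(x))*cos(x)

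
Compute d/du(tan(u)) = cos(u)^(-2)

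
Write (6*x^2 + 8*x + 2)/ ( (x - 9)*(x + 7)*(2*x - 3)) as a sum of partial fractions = -22/(51*(2*x - 3)) + 15/(17*(x + 7)) + 7/(3*(x - 9))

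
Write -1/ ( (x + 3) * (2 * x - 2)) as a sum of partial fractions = 1/(8*(x + 3)) - 1/(8*(x - 1))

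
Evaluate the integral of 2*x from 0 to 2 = 4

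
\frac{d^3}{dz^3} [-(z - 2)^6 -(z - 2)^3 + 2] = -120*z^3 + 720*z^2 - 1440*z + 954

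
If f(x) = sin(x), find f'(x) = cos(x)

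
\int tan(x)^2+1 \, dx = tan(x) + C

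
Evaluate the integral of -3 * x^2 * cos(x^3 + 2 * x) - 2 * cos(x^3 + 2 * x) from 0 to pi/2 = sin(pi^3/8)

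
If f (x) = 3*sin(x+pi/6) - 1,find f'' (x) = -3*sin(x + pi/6)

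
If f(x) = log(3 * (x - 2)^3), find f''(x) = -3/(x^2 - 4*x + 4)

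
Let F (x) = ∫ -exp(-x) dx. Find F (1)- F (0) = -1 + exp(-1)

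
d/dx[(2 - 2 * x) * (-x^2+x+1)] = 6*x^2 - 8*x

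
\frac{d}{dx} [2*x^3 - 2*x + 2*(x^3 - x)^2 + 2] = 12*x^5 - 16*x^3 + 6*x^2 + 4*x - 2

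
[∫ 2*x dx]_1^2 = 3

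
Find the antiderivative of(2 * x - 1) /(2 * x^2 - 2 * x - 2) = log(-x^2 + x + 1)/2 + C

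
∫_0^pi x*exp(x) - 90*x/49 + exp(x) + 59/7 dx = -5*(-2 + 3*pi/7)^2 - pi/7 + 20 + pi*exp(pi)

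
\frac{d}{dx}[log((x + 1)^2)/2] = 1/(x + 1)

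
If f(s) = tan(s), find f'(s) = cos(s)^(-2)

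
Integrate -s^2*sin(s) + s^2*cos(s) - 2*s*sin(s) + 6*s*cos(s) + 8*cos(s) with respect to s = sqrt(2)*(s + 2)^2*sin(s + pi/4) + C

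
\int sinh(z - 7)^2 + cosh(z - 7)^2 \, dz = sinh(2*z - 14)/2 + C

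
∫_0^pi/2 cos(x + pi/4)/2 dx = 0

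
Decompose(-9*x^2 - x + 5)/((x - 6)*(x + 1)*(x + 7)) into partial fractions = -11/(2*(x + 7)) + 1/(14*(x + 1)) - 25/(7*(x - 6))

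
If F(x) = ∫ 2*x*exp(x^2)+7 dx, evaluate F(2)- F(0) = 13 + exp(4)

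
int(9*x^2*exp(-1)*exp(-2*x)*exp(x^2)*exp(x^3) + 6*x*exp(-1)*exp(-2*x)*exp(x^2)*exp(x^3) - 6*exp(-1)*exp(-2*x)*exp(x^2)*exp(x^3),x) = 3*exp(x^3 + x^2 - 2*x - 1) + C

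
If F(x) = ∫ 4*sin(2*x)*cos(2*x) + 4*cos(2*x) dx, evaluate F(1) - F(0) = -1 + (sin(2) + 1)^2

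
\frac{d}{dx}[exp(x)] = exp(x)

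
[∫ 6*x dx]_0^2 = 12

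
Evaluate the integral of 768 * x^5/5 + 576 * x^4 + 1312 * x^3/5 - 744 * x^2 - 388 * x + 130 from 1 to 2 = 3980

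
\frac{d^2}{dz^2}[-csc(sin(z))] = (-sin(z)*cos(sin(z))/sin(sin(z)) + cos(z)^2 - 2*cos(z)^2/sin(sin(z))^2)/sin(sin(z))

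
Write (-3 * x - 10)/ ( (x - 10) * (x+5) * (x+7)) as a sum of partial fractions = 11/(34*(x + 7)) - 1/(6*(x + 5)) - 8/(51*(x - 10))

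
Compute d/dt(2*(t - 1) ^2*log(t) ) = (4*t^2*log(t) + 2*t^2 - 4*t*log(t) - 4*t + 2)/t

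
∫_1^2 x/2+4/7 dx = 37/28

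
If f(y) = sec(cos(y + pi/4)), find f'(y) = -sin(y + pi/4)*tan(cos(y + pi/4))*sec(cos(y + pi/4))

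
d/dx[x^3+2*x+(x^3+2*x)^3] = 9*x^8 + 42*x^6 + 60*x^4 + 27*x^2 + 2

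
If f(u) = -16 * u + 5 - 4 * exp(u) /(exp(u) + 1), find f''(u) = (4*exp(2*u) - 4*exp(u))/(exp(3*u) + 3*exp(2*u) + 3*exp(u) + 1)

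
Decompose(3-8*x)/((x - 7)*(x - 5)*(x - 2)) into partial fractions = -13/(15*(x - 2)) + 37/(6*(x - 5)) - 53/(10*(x - 7))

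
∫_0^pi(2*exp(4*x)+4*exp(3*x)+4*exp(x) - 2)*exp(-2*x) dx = -4 + (-exp(-pi) + 2 + exp(pi))^2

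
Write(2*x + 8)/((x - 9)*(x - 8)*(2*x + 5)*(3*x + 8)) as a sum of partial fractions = -9/(140*(3*x + 8)) + 8/(161*(2*x + 5)) - 1/(28*(x - 8)) + 26/(805*(x - 9))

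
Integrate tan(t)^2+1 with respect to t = tan(t) + C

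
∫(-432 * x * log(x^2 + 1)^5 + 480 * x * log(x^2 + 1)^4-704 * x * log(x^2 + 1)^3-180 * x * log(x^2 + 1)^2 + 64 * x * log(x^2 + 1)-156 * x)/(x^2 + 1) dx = 2*(-18*log(x^2 + 1)^5 + 24*log(x^2 + 1)^4 - 44*log(x^2 + 1)^3 - 15*log(x^2 + 1)^2 + 8*log(x^2 + 1) - 39)*log(x^2 + 1) + C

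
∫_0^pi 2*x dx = pi^2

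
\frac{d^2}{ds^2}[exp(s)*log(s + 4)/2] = (s^2*exp(s)*log(s + 4) + 8*s*exp(s)*log(s + 4) + 2*s*exp(s) + 16*exp(s)*log(s + 4) + 7*exp(s))/(2*s^2 + 16*s + 32)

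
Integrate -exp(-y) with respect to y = exp(-y) + C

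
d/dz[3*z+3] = 3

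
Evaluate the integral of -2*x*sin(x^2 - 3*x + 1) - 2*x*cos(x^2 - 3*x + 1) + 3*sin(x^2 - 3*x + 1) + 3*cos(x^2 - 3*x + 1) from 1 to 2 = 0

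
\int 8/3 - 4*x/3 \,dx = -2*x^2/3 + 8*x/3 + C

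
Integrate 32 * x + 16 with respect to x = 16*x^2 + 16*x + C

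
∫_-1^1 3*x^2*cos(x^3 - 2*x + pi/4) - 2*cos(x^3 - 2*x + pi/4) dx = -sqrt(2)*sin(1)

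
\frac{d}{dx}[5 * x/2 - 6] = 5/2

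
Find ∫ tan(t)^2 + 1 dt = tan(t) + C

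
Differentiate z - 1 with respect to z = 1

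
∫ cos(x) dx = sin(x) + C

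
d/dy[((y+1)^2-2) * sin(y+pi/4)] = y^2*cos(y + pi/4) + 2*sqrt(2)*y*cos(y) + 3*sqrt(2)*sin(y)/2 + sqrt(2)*cos(y)/2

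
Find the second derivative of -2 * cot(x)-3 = -4*cos(x)/sin(x)^3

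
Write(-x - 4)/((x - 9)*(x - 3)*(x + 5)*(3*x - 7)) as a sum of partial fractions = -171/(880*(3*x - 7)) - 1/(2464*(x + 5)) + 7/(96*(x - 3)) - 13/(1680*(x - 9))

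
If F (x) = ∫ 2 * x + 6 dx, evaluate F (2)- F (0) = 16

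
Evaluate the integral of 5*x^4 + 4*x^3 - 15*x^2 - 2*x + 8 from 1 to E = (-1 + E)^3*(2 + E)^2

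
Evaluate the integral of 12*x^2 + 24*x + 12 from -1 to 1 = 32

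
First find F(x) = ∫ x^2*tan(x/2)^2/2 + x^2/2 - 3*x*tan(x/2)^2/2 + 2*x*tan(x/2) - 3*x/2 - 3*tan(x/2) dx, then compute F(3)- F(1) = 2*tan(1/2)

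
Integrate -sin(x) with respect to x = cos(x) + C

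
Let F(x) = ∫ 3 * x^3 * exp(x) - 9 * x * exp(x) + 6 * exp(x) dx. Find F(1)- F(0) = 3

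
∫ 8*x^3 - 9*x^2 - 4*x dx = 2*x^4 - 3*x^3 - 2*x^2 + C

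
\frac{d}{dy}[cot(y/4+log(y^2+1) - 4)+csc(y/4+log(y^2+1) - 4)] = -(y^2*cos(y/4 + log(y^2 + 1) - 4) + y^2 + 8*y*cos(y/4 + log(y^2 + 1) - 4) + 8*y + cos(y/4 + log(y^2 + 1) - 4) + 1)/((4*y^2 + 4)*sin(y/4 + log(y^2 + 1) - 4)^2)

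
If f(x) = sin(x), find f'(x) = cos(x)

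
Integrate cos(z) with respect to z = sin(z) + C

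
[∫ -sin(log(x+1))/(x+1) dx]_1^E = -cos(log(2)) + cos(log(1 + E))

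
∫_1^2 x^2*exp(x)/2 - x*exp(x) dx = -E/2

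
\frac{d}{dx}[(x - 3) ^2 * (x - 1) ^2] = 4*x^3 - 24*x^2 + 44*x - 24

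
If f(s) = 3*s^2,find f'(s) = 6*s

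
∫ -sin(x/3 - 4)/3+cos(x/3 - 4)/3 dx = sqrt(2)*cos(-x/3 + pi/4 + 4) + C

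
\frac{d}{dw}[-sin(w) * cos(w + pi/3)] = -cos(2*w + pi/3)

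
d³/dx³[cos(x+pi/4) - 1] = sin(x + pi/4)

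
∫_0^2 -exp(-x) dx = -1 + exp(-2)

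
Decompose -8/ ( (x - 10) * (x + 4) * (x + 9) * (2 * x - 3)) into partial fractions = 64/(3927*(2*x - 3)) + 8/(1995*(x + 9)) - 4/(385*(x + 4)) - 4/(2261*(x - 10))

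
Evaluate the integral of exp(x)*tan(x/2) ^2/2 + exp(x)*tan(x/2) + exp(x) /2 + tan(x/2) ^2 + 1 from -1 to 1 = (exp(-1) + E + 4)*tan(1/2)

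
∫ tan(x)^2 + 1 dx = tan(x) + C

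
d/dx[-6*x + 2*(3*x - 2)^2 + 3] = 36*x - 30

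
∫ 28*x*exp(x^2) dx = 14*exp(x^2) + C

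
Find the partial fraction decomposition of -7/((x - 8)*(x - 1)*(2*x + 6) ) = -7/(88*(x + 3)) + 1/(8*(x - 1)) - 1/(22*(x - 8))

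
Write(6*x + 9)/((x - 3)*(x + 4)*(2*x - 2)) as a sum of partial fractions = -3/(14*(x + 4)) - 3/(4*(x - 1)) + 27/(28*(x - 3))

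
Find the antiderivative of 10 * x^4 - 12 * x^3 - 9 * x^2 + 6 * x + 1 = 2*x^5 - 3*x^4 - 3*x^3 + 3*x^2 + x + C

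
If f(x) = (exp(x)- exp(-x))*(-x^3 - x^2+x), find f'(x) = (-x^3*exp(2*x) - x^3 - 4*x^2*exp(2*x) + 2*x^2 - x*exp(2*x) + 3*x + exp(2*x) - 1)*exp(-x)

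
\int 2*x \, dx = x^2 + C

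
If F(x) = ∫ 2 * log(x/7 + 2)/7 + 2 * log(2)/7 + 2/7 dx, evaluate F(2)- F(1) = -30*log(30/7)/7 + 32*log(32/7)/7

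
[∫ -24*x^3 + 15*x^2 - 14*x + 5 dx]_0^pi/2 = (1 - 3*pi/2)*(-pi^2/4 - 1 + pi + pi^3/4) + 1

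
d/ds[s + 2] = 1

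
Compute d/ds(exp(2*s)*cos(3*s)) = (-3*sin(3*s) + 2*cos(3*s))*exp(2*s)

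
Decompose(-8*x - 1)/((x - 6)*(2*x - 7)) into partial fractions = 58/(5*(2*x - 7)) - 49/(5*(x - 6))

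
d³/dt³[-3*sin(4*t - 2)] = 192*cos(4*t - 2)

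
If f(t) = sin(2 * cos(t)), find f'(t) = -2*sin(t)*cos(2*cos(t))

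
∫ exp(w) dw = exp(w) + C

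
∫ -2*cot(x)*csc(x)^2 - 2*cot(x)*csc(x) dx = (csc(x) + 1)^2 + C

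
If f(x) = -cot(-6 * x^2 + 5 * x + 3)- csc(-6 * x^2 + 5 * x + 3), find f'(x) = -12*x*cot(-6*x^2 + 5*x + 3)^2 - 12*x*cot(-6*x^2 + 5*x + 3)*csc(-6*x^2 + 5*x + 3) - 12*x + 5*cot(-6*x^2 + 5*x + 3)^2 + 5*cot(-6*x^2 + 5*x + 3)*csc(-6*x^2 + 5*x + 3) + 5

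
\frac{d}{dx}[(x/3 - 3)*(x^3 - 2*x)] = 4*x^3/3 - 9*x^2 - 4*x/3 + 6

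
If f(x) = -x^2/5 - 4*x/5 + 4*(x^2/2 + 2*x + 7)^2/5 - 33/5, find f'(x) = 4*x^3/5 + 24*x^2/5 + 86*x/5 + 108/5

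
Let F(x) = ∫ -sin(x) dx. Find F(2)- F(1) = -cos(1) + cos(2)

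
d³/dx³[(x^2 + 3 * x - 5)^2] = 24*x + 36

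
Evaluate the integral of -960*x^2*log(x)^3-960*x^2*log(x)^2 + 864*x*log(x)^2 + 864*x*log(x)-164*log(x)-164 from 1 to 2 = -5*(-2 + 8*log(2))^3 - 3*(-2 + 8*log(2))^2 - 28 + 56*log(2)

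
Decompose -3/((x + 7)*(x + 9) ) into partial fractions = 3/(2*(x + 9)) - 3/(2*(x + 7))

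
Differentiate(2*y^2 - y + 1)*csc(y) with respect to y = (-2*y^2*cos(y)/sin(y) + 4*y + y*cos(y)/sin(y) - 1 - cos(y)/sin(y))/sin(y)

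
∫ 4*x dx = 2*x^2 + C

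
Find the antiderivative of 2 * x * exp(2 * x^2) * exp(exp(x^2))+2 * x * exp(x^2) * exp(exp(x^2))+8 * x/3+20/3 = 4*x + 4*(x + 1)^2/3 + exp(x^2 + exp(x^2)) + C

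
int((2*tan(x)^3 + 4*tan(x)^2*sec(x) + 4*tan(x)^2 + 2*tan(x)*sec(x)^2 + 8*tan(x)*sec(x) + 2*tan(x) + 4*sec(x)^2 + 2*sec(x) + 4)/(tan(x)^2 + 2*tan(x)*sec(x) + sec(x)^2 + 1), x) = 4*x + log((tan(x) + sec(x))^2 + 1) + C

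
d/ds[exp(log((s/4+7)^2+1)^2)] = (4*s*exp(log(s^2/16 + 7*s/2 + 50)^2)*log(s^2/16 + 7*s/2 + 50) + 112*exp(log(s^2/16 + 7*s/2 + 50)^2)*log(s^2/16 + 7*s/2 + 50))/(s^2 + 56*s + 800)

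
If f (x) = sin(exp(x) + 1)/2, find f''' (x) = (-exp(2*x)*cos(exp(x) + 1) - 3*exp(x)*sin(exp(x) + 1) + cos(exp(x) + 1))*exp(x)/2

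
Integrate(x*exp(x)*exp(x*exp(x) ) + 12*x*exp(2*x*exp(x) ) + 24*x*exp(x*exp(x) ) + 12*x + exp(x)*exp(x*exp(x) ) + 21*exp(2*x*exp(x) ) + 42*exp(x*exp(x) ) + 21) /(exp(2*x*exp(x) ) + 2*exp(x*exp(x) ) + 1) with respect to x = ((exp(x*exp(x)) + 1)*(6*x^2 + 21*x + 2) + exp(x*exp(x)))/(exp(x*exp(x)) + 1) + C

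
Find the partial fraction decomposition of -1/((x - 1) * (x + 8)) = 1/(9*(x + 8)) - 1/(9*(x - 1))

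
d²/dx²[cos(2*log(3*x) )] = 2*(sin(2*(log(x) + log(3))) - 2*cos(2*(log(x) + log(3))))/x^2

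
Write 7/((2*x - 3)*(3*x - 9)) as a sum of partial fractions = -14/(9*(2*x - 3)) + 7/(9*(x - 3))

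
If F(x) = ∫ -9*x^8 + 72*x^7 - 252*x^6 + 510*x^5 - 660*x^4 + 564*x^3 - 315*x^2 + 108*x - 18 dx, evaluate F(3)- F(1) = -456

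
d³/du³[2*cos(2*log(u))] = 8*(sin(2*log(u)) + 3*cos(2*log(u)))/u^3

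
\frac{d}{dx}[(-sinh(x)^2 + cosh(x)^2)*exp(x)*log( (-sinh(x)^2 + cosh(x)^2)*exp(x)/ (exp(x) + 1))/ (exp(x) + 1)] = (log(exp(x)/(exp(x) + 1)) + 1)*exp(x)/(exp(2*x) + 2*exp(x) + 1)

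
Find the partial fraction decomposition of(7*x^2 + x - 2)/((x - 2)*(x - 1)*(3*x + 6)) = 2/(3*(x + 2)) - 2/(3*(x - 1)) + 7/(3*(x - 2))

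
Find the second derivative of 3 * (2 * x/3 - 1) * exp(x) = 2*x*exp(x) + exp(x)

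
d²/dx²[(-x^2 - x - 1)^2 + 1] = 12*x^2 + 12*x + 6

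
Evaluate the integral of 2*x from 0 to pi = pi^2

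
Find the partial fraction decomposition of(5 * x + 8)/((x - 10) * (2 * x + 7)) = 19/(27*(2*x + 7)) + 58/(27*(x - 10))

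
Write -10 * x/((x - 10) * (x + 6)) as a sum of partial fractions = -15/(4*(x + 6)) - 25/(4*(x - 10))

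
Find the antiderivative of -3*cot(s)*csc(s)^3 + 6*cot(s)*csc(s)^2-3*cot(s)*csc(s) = (csc(s) - 1)^3 + C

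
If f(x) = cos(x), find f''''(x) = cos(x)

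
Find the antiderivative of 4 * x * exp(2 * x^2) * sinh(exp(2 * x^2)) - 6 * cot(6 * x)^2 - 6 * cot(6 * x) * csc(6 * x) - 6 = cot(6*x) + cosh(exp(2*x^2)) + csc(6*x) + C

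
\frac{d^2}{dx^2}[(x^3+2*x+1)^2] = 30*x^4 + 48*x^2 + 12*x + 8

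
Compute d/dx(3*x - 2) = 3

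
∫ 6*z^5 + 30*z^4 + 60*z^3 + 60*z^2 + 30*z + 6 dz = z^6 + 6*z^5 + 15*z^4 + 20*z^3 + 15*z^2 + 6*z + C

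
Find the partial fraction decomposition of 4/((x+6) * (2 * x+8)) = -1/(x + 6) + 1/(x + 4)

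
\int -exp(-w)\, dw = exp(-w) + C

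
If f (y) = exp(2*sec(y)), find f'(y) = 2*exp(2*sec(y))*tan(y)*sec(y)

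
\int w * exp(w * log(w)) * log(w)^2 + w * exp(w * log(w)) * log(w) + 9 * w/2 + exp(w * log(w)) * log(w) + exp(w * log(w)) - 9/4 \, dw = w*(9*w + 4*exp(w*log(w))*log(w) - 9)/4 + C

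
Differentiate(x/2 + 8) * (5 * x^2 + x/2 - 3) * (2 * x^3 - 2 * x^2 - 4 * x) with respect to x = 30*x^5 + 755*x^4/2 - 342*x^3 - 642*x^2 + 76*x + 96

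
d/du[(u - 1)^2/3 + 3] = 2*u/3 - 2/3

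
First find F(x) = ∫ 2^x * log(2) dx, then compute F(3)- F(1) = 6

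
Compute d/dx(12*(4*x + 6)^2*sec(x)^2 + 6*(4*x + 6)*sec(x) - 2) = 12*(32*x^2*sin(x)/cos(x)^2 + 2*x*sin(x)/cos(x) + 96*x*sin(x)/cos(x)^2 + 32*x/cos(x) + 3*sin(x)/cos(x) + 72*sin(x)/cos(x)^2 + 2 + 48/cos(x))/cos(x)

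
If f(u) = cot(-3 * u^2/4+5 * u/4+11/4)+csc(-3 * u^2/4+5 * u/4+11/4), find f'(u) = (6*u*cos(-3*u^2/4 + 5*u/4 + 11/4) + 6*u - 5*cos(-3*u^2/4 + 5*u/4 + 11/4) - 5)/(4*sin(-3*u^2/4 + 5*u/4 + 11/4)^2)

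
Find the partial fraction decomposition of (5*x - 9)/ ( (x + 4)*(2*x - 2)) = 29/(10*(x + 4)) - 2/(5*(x - 1))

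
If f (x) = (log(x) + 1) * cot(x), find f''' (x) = (-6*x^3*log(x)*cot(x)^4 - 8*x^3*log(x)*cot(x)^2 - 2*x^3*log(x) - 6*x^3*cot(x)^4 - 8*x^3*cot(x)^2 - 2*x^3 + 6*x^2*cot(x)^3 + 6*x^2*cot(x) + 3*x*cot(x)^2 + 3*x + 2*cot(x))/x^3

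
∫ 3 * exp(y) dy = 3*exp(y) + C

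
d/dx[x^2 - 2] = 2*x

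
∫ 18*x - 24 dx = 9*x^2 - 24*x + C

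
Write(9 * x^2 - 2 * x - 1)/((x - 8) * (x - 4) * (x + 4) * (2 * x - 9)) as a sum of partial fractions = -1378/(119*(2*x - 9)) - 151/(1632*(x + 4)) + 135/(32*(x - 4)) + 559/(336*(x - 8))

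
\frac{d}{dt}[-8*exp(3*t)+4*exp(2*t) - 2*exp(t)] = -24*exp(3*t) + 8*exp(2*t) - 2*exp(t)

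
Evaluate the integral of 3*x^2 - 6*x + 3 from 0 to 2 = 2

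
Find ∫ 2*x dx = x^2 + C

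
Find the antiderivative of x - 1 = x^2/2 - x + C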